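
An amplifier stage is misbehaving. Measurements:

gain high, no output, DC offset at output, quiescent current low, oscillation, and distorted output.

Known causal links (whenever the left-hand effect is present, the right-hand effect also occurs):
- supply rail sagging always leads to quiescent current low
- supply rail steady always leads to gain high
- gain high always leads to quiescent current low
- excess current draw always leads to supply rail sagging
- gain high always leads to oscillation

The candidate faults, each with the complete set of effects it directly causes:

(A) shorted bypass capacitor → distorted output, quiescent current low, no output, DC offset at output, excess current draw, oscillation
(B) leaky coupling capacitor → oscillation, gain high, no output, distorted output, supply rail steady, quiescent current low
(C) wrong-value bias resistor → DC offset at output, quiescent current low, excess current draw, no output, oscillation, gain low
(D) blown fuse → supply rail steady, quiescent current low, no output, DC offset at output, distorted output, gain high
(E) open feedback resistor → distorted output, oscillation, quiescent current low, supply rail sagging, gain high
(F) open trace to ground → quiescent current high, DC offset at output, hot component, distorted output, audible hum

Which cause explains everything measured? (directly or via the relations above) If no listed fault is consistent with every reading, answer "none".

D

Per-candidate check:
(A) shorted bypass capacitor — does not account for gain high
(B) leaky coupling capacitor — gain high +; no output +; DC offset at output -; quiescent current low +; oscillation +; distorted output +
(C) wrong-value bias resistor — fails on gain high, distorted output (predicts gain low, not gain high)
(D) blown fuse — gain high +; no output +; DC offset at output +; quiescent current low +; oscillation + (through gain high → oscillation); distorted output +
(E) open feedback resistor — gain high +; no output -; DC offset at output -; quiescent current low +; oscillation +; distorted output +
(F) open trace to ground — gain high -; no output -; DC offset at output +; quiescent current low -; oscillation -; distorted output +
(D) alone accounts for all the evidence.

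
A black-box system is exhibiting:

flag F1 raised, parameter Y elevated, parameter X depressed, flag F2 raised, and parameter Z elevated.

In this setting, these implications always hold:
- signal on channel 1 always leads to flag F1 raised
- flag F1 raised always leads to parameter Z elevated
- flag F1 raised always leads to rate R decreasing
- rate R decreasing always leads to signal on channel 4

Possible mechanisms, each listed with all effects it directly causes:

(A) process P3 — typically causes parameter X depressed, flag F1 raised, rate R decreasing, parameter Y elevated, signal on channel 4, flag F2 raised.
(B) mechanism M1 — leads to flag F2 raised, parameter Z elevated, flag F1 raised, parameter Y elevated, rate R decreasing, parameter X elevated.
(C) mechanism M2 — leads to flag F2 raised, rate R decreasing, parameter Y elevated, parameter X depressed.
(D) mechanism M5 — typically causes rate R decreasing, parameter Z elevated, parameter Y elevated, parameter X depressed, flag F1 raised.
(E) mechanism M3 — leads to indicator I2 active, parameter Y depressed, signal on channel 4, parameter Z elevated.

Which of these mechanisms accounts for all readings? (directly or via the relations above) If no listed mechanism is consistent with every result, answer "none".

Testing each hypothesis:
(A) process P3 — accounts for every observation (parameter Z elevated through flag F1 raised → parameter Z elevated)
(B) mechanism M1 — flag F1 raised yes; parameter Y elevated yes; parameter X depressed NO; flag F2 raised yes; parameter Z elevated yes
(C) mechanism M2 — flag F1 raised NO; parameter Y elevated yes; parameter X depressed yes; flag F2 raised yes; parameter Z elevated NO
(D) mechanism M5 — does not account for flag F2 raised
(E) mechanism M3 — fails on flag F1 raised, parameter Y elevated, parameter X depressed, flag F2 raised (predicts parameter Y depressed, not parameter Y elevated)
Only (A) is consistent with every observation.

A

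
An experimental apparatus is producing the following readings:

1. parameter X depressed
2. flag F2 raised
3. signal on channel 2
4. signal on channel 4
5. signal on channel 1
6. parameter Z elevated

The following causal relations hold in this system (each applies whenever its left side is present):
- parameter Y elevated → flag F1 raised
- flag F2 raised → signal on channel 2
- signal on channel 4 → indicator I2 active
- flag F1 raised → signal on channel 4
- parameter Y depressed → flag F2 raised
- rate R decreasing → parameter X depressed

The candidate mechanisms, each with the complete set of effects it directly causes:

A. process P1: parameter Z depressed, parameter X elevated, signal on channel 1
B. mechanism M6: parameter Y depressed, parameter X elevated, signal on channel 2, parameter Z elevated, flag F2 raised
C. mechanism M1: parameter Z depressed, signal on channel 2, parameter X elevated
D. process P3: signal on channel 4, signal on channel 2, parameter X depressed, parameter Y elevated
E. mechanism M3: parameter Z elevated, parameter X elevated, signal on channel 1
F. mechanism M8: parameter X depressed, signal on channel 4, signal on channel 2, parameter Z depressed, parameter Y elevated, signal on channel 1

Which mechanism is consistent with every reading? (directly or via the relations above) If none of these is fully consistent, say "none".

none

Per-candidate check:
(A) process P1 — fails on parameter X depressed, flag F2 raised, signal on channel 2, signal on channel 4, parameter Z elevated (predicts parameter X elevated, not parameter X depressed; predicts parameter Z depressed, not parameter Z elevated)
(B) mechanism M6 — parameter X depressed miss; flag F2 raised match; signal on channel 2 match; signal on channel 4 miss; signal on channel 1 miss; parameter Z elevated match
(C) mechanism M1 — parameter X depressed miss; flag F2 raised miss; signal on channel 2 match; signal on channel 4 miss; signal on channel 1 miss; parameter Z elevated miss
(D) process P3 — does not account for flag F2 raised, signal on channel 1, parameter Z elevated
(E) mechanism M3 — parameter X depressed miss; flag F2 raised miss; signal on channel 2 miss; signal on channel 4 miss; signal on channel 1 match; parameter Z elevated match
(F) mechanism M8 — parameter X depressed match; flag F2 raised miss; signal on channel 2 match; signal on channel 4 match; signal on channel 1 match; parameter Z elevated miss
Every candidate fails on at least one observation.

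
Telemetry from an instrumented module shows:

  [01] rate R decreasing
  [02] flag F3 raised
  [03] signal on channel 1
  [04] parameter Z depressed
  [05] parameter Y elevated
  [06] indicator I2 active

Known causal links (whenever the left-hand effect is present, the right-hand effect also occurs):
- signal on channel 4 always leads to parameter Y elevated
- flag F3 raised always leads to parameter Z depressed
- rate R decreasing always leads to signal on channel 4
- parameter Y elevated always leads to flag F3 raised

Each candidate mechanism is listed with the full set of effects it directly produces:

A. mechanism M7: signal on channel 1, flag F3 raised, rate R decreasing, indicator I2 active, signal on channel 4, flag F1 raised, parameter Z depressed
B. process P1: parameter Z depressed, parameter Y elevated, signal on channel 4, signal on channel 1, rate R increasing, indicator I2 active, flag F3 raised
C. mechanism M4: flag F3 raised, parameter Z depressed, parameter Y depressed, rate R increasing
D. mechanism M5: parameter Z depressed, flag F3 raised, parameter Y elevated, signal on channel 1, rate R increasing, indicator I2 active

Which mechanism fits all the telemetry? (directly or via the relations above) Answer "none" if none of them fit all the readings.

Testing each hypothesis:
(A) mechanism M7 — rate R decreasing +; flag F3 raised +; signal on channel 1 +; parameter Z depressed +; parameter Y elevated + (through signal on channel 4 → parameter Y elevated); indicator I2 active +
(B) process P1 — fails on rate R decreasing (predicts rate R increasing, not rate R decreasing)
(C) mechanism M4 — fails on rate R decreasing, signal on channel 1, parameter Y elevated, indicator I2 active (predicts rate R increasing, not rate R decreasing; predicts parameter Y depressed, not parameter Y elevated)
(D) mechanism M5 — fails on rate R decreasing (predicts rate R increasing, not rate R decreasing)
Only (A) is consistent with every observation.

A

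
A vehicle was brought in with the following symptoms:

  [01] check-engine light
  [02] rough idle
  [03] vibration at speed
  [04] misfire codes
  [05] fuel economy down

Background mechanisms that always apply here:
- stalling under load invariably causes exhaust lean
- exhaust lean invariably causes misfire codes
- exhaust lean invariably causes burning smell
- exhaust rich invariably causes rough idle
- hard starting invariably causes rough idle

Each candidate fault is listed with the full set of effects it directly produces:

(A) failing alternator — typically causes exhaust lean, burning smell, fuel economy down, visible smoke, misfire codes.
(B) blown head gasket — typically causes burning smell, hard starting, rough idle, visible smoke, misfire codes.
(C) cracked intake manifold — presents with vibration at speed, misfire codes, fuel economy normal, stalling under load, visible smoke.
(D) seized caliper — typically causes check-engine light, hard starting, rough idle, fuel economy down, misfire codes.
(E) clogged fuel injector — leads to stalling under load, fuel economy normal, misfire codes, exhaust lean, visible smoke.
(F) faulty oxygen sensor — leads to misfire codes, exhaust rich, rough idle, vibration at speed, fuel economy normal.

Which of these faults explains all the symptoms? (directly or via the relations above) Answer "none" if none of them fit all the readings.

none

Testing each hypothesis:
(A) failing alternator — check-engine light miss; rough idle miss; vibration at speed miss; misfire codes match; fuel economy down match
(B) blown head gasket — check-engine light miss; rough idle match; vibration at speed miss; misfire codes match; fuel economy down miss
(C) cracked intake manifold — check-engine light miss; rough idle miss; vibration at speed match; misfire codes match; fuel economy down miss
(D) seized caliper — does not account for vibration at speed
(E) clogged fuel injector — fails on check-engine light, rough idle, vibration at speed, fuel economy down (predicts fuel economy normal, not fuel economy down)
(F) faulty oxygen sensor — fails on check-engine light, fuel economy down (predicts fuel economy normal, not fuel economy down)
None of the listed candidates fits everything.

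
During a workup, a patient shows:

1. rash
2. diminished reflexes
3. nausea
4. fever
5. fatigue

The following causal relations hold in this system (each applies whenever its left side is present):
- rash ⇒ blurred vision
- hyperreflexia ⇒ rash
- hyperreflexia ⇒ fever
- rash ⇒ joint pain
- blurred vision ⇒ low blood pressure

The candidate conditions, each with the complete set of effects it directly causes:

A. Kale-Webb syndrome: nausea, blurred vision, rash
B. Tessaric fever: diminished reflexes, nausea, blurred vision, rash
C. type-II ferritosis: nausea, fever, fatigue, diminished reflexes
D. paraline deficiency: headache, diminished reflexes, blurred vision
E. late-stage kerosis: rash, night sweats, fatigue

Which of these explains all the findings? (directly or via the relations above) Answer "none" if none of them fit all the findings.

For each candidate, compare predicted effects to what was observed:
(A) Kale-Webb syndrome — rash match; diminished reflexes miss; nausea match; fever miss; fatigue miss
(B) Tessaric fever — rash match; diminished reflexes match; nausea match; fever miss; fatigue miss
(C) type-II ferritosis — rash miss; diminished reflexes match; nausea match; fever match; fatigue match
(D) paraline deficiency — rash miss; diminished reflexes match; nausea miss; fever miss; fatigue miss
(E) late-stage kerosis — rash match; diminished reflexes miss; nausea miss; fever miss; fatigue match
None of the listed candidates fits everything.

none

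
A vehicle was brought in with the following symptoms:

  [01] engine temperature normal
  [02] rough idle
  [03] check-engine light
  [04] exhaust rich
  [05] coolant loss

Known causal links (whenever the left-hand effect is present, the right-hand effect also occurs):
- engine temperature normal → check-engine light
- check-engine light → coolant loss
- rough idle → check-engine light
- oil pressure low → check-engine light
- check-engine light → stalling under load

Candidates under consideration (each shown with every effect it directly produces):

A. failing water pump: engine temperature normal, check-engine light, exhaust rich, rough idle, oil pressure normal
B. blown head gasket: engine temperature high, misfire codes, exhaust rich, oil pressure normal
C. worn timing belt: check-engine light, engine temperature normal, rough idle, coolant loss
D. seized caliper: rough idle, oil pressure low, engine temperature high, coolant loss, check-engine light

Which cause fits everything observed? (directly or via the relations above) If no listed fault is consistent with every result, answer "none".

A

Checking each candidate against the observations:
(A) failing water pump — accounts for every observation (coolant loss via check-engine light → coolant loss)
(B) blown head gasket — fails on engine temperature normal, rough idle, check-engine light, coolant loss (predicts engine temperature high, not engine temperature normal)
(C) worn timing belt — does not account for exhaust rich
(D) seized caliper — engine temperature normal ✗; rough idle ✓; check-engine light ✓; exhaust rich ✗; coolant loss ✓
(A) is the only candidate with no mismatches.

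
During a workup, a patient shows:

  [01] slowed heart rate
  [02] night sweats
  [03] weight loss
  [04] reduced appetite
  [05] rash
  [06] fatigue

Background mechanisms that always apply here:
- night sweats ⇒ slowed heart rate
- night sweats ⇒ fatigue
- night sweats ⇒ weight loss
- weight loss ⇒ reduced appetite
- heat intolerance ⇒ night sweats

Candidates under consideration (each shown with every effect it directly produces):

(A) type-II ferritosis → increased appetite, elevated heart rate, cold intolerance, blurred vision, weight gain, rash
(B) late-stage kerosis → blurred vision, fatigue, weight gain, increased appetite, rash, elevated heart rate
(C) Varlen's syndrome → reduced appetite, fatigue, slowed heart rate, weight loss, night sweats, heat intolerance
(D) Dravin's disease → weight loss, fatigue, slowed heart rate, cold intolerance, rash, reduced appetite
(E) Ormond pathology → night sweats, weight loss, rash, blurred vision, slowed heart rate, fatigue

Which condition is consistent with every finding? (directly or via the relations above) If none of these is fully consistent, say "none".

Per-candidate check:
(A) type-II ferritosis — fails on slowed heart rate, night sweats, weight loss, reduced appetite, fatigue (predicts elevated heart rate, not slowed heart rate; predicts weight gain, not weight loss; predicts increased appetite, not reduced appetite)
(B) late-stage kerosis — fails on slowed heart rate, night sweats, weight loss, reduced appetite (predicts elevated heart rate, not slowed heart rate; predicts weight gain, not weight loss; predicts increased appetite, not reduced appetite)
(C) Varlen's syndrome — slowed heart rate +; night sweats +; weight loss +; reduced appetite +; rash -; fatigue +
(D) Dravin's disease — does not account for night sweats
(E) Ormond pathology — accounts for every observation (reduced appetite through weight loss → reduced appetite)
(E) is the only candidate with no mismatches.

E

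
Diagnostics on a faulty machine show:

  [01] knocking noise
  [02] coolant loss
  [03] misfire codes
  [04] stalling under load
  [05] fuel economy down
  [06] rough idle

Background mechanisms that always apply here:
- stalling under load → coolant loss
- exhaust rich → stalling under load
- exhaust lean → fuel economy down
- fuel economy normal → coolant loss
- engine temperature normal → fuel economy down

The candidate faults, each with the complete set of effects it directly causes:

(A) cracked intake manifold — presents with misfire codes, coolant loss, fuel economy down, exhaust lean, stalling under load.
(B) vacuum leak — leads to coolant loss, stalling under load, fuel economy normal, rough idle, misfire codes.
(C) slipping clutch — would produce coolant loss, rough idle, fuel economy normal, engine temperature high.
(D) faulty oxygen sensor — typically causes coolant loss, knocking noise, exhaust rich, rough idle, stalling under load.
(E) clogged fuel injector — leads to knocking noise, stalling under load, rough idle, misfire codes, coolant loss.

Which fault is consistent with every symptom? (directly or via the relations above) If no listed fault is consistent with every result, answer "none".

Per-candidate check:
(A) cracked intake manifold — knocking noise -; coolant loss +; misfire codes +; stalling under load +; fuel economy down +; rough idle -
(B) vacuum leak — knocking noise -; coolant loss +; misfire codes +; stalling under load +; fuel economy down -; rough idle +
(C) slipping clutch — knocking noise -; coolant loss +; misfire codes -; stalling under load -; fuel economy down -; rough idle +
(D) faulty oxygen sensor — does not account for misfire codes, fuel economy down
(E) clogged fuel injector — knocking noise +; coolant loss +; misfire codes +; stalling under load +; fuel economy down -; rough idle +
None of the listed candidates fits everything.

none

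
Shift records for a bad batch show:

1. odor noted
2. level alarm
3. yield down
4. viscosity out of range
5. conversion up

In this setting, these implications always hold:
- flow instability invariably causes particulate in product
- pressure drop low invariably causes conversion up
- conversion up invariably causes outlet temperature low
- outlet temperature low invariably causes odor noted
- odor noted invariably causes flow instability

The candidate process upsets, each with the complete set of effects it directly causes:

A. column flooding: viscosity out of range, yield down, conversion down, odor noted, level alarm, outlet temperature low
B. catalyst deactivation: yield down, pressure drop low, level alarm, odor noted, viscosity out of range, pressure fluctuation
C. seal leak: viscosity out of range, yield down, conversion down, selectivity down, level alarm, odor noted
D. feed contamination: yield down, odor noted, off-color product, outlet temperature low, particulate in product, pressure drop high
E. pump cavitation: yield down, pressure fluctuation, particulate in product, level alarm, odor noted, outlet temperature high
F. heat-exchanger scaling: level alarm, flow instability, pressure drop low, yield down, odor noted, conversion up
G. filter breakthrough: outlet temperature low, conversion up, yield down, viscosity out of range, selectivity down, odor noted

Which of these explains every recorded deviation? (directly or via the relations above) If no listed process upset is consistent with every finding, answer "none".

B

Checking each candidate against the observations:
(A) column flooding — odor noted ✓; level alarm ✓; yield down ✓; viscosity out of range ✓; conversion up ✗
(B) catalyst deactivation — accounts for every observation (conversion up via pressure drop low → conversion up)
(C) seal leak — fails on conversion up (predicts conversion down, not conversion up)
(D) feed contamination — odor noted ✓; level alarm ✗; yield down ✓; viscosity out of range ✗; conversion up ✗
(E) pump cavitation — does not account for viscosity out of range, conversion up
(F) heat-exchanger scaling — does not account for viscosity out of range
(G) filter breakthrough — does not account for level alarm
(B) is the only candidate with no mismatches.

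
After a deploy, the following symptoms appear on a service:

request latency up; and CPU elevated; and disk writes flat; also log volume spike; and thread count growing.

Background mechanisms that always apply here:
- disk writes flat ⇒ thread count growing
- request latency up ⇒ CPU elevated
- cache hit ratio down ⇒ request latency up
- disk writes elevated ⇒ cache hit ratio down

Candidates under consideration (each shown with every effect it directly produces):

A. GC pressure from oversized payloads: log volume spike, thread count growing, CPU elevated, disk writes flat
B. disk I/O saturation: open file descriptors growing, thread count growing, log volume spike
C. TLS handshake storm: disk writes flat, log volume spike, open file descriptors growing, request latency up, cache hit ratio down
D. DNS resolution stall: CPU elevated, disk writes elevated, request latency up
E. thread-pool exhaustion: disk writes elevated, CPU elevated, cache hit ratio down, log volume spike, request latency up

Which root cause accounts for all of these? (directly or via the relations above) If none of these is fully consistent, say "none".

C

Checking each candidate against the observations:
(A) GC pressure from oversized payloads — does not account for request latency up
(B) disk I/O saturation — request latency up NO; CPU elevated NO; disk writes flat NO; log volume spike yes; thread count growing yes
(C) TLS handshake storm — request latency up yes; CPU elevated yes (via request latency up → CPU elevated); disk writes flat yes; log volume spike yes; thread count growing yes (via disk writes flat → thread count growing)
(D) DNS resolution stall — fails on disk writes flat, log volume spike, thread count growing (predicts disk writes elevated, not disk writes flat)
(E) thread-pool exhaustion — fails on disk writes flat, thread count growing (predicts disk writes elevated, not disk writes flat)
Only (C) is consistent with every observation.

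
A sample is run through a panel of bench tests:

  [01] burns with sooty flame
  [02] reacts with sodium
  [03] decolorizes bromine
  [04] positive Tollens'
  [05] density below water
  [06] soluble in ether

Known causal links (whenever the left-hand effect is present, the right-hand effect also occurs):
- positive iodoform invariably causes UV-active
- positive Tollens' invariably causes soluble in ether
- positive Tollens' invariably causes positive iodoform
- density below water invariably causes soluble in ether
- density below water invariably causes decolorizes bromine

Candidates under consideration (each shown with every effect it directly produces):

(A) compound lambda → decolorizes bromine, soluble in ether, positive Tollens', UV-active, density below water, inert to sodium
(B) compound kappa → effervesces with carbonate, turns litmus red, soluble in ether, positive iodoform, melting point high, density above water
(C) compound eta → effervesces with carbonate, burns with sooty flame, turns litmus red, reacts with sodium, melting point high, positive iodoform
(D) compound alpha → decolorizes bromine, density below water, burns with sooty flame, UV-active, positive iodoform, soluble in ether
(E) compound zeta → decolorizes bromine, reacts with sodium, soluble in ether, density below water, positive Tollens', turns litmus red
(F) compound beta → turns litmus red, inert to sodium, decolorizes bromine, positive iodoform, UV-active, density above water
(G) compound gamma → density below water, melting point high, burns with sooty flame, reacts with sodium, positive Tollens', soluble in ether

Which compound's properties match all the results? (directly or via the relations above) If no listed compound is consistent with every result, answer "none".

For each candidate, compare predicted effects to what was observed:
(A) compound lambda — burns with sooty flame -; reacts with sodium -; decolorizes bromine +; positive Tollens' +; density below water +; soluble in ether +
(B) compound kappa — burns with sooty flame -; reacts with sodium -; decolorizes bromine -; positive Tollens' -; density below water -; soluble in ether +
(C) compound eta — does not account for decolorizes bromine, positive Tollens', density below water, soluble in ether
(D) compound alpha — does not account for reacts with sodium, positive Tollens'
(E) compound zeta — does not account for burns with sooty flame
(F) compound beta — burns with sooty flame -; reacts with sodium -; decolorizes bromine +; positive Tollens' -; density below water -; soluble in ether -
(G) compound gamma — accounts for every observation (decolorizes bromine by density below water → decolorizes bromine)
(G) alone accounts for all the evidence.

G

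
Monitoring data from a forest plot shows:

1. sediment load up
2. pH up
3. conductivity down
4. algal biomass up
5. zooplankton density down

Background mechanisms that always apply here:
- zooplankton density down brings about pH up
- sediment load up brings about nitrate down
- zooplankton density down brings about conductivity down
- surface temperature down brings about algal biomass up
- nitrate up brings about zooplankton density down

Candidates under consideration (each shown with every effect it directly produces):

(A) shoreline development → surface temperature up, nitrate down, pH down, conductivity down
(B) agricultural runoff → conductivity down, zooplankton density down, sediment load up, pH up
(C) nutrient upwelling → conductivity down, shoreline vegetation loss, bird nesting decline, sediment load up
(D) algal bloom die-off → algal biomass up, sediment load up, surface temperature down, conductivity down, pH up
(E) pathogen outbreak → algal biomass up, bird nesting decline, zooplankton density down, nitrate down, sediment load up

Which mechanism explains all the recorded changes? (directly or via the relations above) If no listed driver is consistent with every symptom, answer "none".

E

For each candidate, compare predicted effects to what was observed:
(A) shoreline development — sediment load up miss; pH up miss; conductivity down match; algal biomass up miss; zooplankton density down miss
(B) agricultural runoff — sediment load up match; pH up match; conductivity down match; algal biomass up miss; zooplankton density down match
(C) nutrient upwelling — does not account for pH up, algal biomass up, zooplankton density down
(D) algal bloom die-off — does not account for zooplankton density down
(E) pathogen outbreak — accounts for every observation (pH up via zooplankton density down → pH up)
(E) is the only candidate with no mismatches.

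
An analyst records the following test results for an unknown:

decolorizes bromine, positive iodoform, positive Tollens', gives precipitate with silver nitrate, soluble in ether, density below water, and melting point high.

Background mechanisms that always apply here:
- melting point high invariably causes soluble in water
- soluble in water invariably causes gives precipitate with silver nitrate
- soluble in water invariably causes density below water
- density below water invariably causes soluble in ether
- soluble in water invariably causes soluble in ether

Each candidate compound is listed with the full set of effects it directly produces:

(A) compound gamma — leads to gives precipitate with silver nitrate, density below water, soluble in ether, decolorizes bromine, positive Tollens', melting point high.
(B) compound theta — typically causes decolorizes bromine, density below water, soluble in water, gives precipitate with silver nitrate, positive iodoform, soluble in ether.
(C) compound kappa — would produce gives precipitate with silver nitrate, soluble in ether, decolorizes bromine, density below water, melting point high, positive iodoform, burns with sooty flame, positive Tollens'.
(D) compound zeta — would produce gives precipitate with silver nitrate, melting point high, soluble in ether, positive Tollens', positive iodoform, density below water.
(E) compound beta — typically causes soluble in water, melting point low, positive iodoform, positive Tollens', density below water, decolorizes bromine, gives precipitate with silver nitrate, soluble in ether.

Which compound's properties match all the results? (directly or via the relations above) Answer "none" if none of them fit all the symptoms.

C

Checking each candidate against the observations:
(A) compound gamma — decolorizes bromine ✓; positive iodoform ✗; positive Tollens' ✓; gives precipitate with silver nitrate ✓; soluble in ether ✓; density below water ✓; melting point high ✓
(B) compound theta — does not account for positive Tollens', melting point high
(C) compound kappa — decolorizes bromine ✓; positive iodoform ✓; positive Tollens' ✓; gives precipitate with silver nitrate ✓; soluble in ether ✓; density below water ✓; melting point high ✓
(D) compound zeta — decolorizes bromine ✗; positive iodoform ✓; positive Tollens' ✓; gives precipitate with silver nitrate ✓; soluble in ether ✓; density below water ✓; melting point high ✓
(E) compound beta — decolorizes bromine ✓; positive iodoform ✓; positive Tollens' ✓; gives precipitate with silver nitrate ✓; soluble in ether ✓; density below water ✓; melting point high ✗
Only (C) is consistent with every observation.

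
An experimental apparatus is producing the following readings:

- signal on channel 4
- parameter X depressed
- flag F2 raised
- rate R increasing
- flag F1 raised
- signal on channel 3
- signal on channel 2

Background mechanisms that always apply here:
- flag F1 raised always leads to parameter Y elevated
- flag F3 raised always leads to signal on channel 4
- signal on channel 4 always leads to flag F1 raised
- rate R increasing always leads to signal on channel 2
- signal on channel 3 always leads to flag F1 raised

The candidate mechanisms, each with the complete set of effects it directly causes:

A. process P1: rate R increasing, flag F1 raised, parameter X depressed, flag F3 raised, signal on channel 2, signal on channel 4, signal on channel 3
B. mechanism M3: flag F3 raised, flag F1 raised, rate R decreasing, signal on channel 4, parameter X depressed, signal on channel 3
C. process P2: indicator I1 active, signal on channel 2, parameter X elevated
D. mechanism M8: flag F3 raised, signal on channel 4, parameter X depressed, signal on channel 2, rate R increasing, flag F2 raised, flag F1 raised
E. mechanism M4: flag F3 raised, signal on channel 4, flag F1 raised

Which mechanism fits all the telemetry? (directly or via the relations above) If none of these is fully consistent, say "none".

Per-candidate check:
(A) process P1 — does not account for flag F2 raised
(B) mechanism M3 — signal on channel 4 yes; parameter X depressed yes; flag F2 raised NO; rate R increasing NO; flag F1 raised yes; signal on channel 3 yes; signal on channel 2 NO
(C) process P2 — fails on signal on channel 4, parameter X depressed, flag F2 raised, rate R increasing, flag F1 raised, signal on channel 3 (predicts parameter X elevated, not parameter X depressed)
(D) mechanism M8 — signal on channel 4 yes; parameter X depressed yes; flag F2 raised yes; rate R increasing yes; flag F1 raised yes; signal on channel 3 NO; signal on channel 2 yes
(E) mechanism M4 — signal on channel 4 yes; parameter X depressed NO; flag F2 raised NO; rate R increasing NO; flag F1 raised yes; signal on channel 3 NO; signal on channel 2 NO
No candidate is consistent with all observations.

none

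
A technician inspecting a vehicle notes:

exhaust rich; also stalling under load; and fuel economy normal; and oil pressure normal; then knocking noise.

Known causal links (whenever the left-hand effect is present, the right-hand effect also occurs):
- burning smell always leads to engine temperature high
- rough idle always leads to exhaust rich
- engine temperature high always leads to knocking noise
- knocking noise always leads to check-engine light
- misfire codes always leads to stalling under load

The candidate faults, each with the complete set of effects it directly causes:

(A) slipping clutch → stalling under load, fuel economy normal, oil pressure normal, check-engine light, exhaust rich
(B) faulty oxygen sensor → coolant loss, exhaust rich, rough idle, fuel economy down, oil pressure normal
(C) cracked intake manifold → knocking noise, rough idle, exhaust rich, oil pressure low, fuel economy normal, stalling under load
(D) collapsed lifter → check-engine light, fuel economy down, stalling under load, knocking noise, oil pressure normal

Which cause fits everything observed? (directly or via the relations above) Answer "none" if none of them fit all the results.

Checking each candidate against the observations:
(A) slipping clutch — exhaust rich yes; stalling under load yes; fuel economy normal yes; oil pressure normal yes; knocking noise NO
(B) faulty oxygen sensor — fails on stalling under load, fuel economy normal, knocking noise (predicts fuel economy down, not fuel economy normal)
(C) cracked intake manifold — fails on oil pressure normal (predicts oil pressure low, not oil pressure normal)
(D) collapsed lifter — exhaust rich NO; stalling under load yes; fuel economy normal NO; oil pressure normal yes; knocking noise yes
Every candidate fails on at least one observation.

none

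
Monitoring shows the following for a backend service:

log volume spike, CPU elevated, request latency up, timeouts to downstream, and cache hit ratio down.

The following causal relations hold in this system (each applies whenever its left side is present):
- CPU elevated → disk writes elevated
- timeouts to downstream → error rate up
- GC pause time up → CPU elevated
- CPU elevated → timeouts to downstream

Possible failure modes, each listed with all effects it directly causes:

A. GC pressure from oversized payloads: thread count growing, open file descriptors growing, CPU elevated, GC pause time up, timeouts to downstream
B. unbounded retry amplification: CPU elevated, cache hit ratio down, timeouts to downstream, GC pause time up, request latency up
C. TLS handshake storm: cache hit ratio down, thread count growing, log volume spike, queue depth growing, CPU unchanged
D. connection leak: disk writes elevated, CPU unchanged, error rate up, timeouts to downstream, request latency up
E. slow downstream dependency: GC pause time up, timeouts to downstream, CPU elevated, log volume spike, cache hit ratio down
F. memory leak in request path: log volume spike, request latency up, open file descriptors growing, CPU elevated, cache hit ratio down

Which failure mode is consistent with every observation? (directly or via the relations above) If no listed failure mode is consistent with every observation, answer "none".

F

Per-candidate check:
(A) GC pressure from oversized payloads — does not account for log volume spike, request latency up, cache hit ratio down
(B) unbounded retry amplification — does not account for log volume spike
(C) TLS handshake storm — log volume spike yes; CPU elevated NO; request latency up NO; timeouts to downstream NO; cache hit ratio down yes
(D) connection leak — log volume spike NO; CPU elevated NO; request latency up yes; timeouts to downstream yes; cache hit ratio down NO
(E) slow downstream dependency — does not account for request latency up
(F) memory leak in request path — accounts for every observation (timeouts to downstream by CPU elevated → timeouts to downstream)
Only (F) is consistent with every observation.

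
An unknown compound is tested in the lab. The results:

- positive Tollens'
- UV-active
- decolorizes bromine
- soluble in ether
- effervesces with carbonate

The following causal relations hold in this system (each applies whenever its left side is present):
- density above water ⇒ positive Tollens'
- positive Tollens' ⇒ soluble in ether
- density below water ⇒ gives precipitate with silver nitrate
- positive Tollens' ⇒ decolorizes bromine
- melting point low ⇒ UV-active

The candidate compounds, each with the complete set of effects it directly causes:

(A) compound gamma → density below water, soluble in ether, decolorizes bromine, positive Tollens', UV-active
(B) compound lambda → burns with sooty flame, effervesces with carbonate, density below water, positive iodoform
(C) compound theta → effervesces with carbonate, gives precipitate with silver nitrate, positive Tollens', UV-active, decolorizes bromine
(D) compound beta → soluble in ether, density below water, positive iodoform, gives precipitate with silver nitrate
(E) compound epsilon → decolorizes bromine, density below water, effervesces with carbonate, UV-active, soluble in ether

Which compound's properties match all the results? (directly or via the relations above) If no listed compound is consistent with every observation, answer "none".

C

Per-candidate check:
(A) compound gamma — does not account for effervesces with carbonate
(B) compound lambda — does not account for positive Tollens', UV-active, decolorizes bromine, soluble in ether
(C) compound theta — positive Tollens' yes; UV-active yes; decolorizes bromine yes; soluble in ether yes (by positive Tollens' → soluble in ether); effervesces with carbonate yes
(D) compound beta — does not account for positive Tollens', UV-active, decolorizes bromine, effervesces with carbonate
(E) compound epsilon — positive Tollens' NO; UV-active yes; decolorizes bromine yes; soluble in ether yes; effervesces with carbonate yes
(C) is the only candidate with no mismatches.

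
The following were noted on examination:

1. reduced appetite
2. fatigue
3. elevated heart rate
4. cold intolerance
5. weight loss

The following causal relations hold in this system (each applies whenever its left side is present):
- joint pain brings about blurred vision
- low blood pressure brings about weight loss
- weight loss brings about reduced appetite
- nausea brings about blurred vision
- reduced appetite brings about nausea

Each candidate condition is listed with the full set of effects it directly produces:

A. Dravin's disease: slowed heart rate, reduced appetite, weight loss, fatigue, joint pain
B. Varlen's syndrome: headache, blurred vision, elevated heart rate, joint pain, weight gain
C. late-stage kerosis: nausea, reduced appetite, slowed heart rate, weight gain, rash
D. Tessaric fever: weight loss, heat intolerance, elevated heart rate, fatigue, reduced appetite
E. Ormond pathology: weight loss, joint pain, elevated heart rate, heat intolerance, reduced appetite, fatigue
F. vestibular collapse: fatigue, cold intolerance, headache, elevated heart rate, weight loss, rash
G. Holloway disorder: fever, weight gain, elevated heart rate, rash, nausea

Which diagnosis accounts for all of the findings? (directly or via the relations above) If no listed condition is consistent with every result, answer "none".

Checking each candidate against the observations:
(A) Dravin's disease — fails on elevated heart rate, cold intolerance (predicts slowed heart rate, not elevated heart rate)
(B) Varlen's syndrome — fails on reduced appetite, fatigue, cold intolerance, weight loss (predicts weight gain, not weight loss)
(C) late-stage kerosis — reduced appetite ✓; fatigue ✗; elevated heart rate ✗; cold intolerance ✗; weight loss ✗
(D) Tessaric fever — reduced appetite ✓; fatigue ✓; elevated heart rate ✓; cold intolerance ✗; weight loss ✓
(E) Ormond pathology — reduced appetite ✓; fatigue ✓; elevated heart rate ✓; cold intolerance ✗; weight loss ✓
(F) vestibular collapse — accounts for every observation (reduced appetite by weight loss → reduced appetite)
(G) Holloway disorder — fails on reduced appetite, fatigue, cold intolerance, weight loss (predicts weight gain, not weight loss)
Only (F) is consistent with every observation.

F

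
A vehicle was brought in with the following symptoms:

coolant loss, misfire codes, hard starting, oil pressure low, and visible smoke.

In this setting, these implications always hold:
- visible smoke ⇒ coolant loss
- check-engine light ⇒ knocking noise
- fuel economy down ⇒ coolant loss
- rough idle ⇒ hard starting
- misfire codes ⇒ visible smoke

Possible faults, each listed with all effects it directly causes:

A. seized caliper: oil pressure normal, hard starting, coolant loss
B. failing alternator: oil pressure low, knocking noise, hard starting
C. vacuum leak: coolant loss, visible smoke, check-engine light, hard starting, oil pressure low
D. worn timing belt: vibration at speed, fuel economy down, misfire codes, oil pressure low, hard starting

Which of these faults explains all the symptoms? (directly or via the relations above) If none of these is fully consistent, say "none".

Checking each candidate against the observations:
(A) seized caliper — coolant loss yes; misfire codes NO; hard starting yes; oil pressure low NO; visible smoke NO
(B) failing alternator — coolant loss NO; misfire codes NO; hard starting yes; oil pressure low yes; visible smoke NO
(C) vacuum leak — coolant loss yes; misfire codes NO; hard starting yes; oil pressure low yes; visible smoke yes
(D) worn timing belt — coolant loss yes (through fuel economy down → coolant loss); misfire codes yes; hard starting yes; oil pressure low yes; visible smoke yes (through misfire codes → visible smoke)
(D) alone accounts for all the evidence.

D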